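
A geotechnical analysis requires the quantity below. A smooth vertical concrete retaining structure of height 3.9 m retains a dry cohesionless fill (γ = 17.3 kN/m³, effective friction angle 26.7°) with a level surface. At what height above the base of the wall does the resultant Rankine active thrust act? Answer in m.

1.30 m

K_a = 0.3800.
The pressure distribution is triangular, so the resultant acts at H/3 above the base = 3.9/3 = 1.300 m.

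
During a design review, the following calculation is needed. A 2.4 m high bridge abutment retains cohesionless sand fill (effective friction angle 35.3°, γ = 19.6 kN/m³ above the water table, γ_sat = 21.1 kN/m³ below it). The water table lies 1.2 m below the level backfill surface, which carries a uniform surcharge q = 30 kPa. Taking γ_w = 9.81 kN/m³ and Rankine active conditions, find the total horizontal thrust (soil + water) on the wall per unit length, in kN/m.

39.8 kN/m

K_a = tan²(45° − φ/2) = 0.2675.
γ' = 21.1 − 9.81 = 11.29 kN/m³. h₂ = H − d_w = 1.2 m.
σ'_h: at surface K_a·q = 8.026; at WT K_a(q+γd_w) = 14.32; at base K_a(q+γd_w+γ'h₂) = 17.94 kPa.
P₁ = ½(8.026+14.32)×1.2 = 13.41; P₂ = ½(14.32+17.94)×1.2 = 19.36; P_w = ½γ_w h₂² = 7.063.
Total = 13.41+19.36+7.063 = 39.83 kN/m.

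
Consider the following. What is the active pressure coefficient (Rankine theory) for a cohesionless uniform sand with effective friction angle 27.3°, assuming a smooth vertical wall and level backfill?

0.371

K_a = (1 − sin φ)/(1 + sin φ) = (1 − sin 27.3°)/(1 + sin 27.3°) = 0.3711.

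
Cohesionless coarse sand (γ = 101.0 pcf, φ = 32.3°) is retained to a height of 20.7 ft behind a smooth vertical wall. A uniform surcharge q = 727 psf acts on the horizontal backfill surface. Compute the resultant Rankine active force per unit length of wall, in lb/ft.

11100 lb/ft

K_a = tan²(45° − φ/2) = 0.3035.
Soil triangle: ½ K_a γ H² = 0.5×0.3035×101.0×20.7² = 6567 lb/ft.
Surcharge rectangle: K_a q H = 0.3035×727×20.7 = 4567 lb/ft.
Total = 6567 + 4567 = 11130 lb/ft.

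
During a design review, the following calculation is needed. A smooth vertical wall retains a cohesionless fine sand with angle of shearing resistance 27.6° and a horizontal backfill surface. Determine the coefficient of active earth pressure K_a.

0.367

K_a = (1 − sin φ)/(1 + sin φ) = (1 − sin 27.6°)/(1 + sin 27.6°) = 0.3668.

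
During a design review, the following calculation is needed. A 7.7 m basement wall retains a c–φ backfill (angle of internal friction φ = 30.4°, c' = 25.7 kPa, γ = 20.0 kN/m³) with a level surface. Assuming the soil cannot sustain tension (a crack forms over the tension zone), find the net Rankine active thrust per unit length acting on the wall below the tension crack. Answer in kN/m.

33.8 kN/m

K_a = 0.3280; √K_a = 0.5727.
Tension-crack depth z_c = 2c/(γ√K_a) = 2×25.7/(20.0×0.5727) = 4.487 m.
σ_a at base = K_a γ H − 2c√K_a = 0.3280×20.0×7.7 − 2×25.7×0.5727 = 21.07 kPa.
P_a = ½ × 21.07 × (H − z_c) = 0.5×21.07×3.213 = 33.85 kN/m.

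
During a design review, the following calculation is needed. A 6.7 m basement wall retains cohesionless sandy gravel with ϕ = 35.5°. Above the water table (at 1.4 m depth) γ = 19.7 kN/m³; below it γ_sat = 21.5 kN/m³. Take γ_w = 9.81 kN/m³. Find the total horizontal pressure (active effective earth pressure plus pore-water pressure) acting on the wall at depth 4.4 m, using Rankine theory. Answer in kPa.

K_a = (1 − sin φ)/(1 + sin φ) = 0.2653.
γ' = 21.5 − 9.81 = 11.69 kN/m³.
Effective vertical stress at 4.4 m: σ'_v = 19.7×1.4 + 11.69×3.00 = 62.65 kPa.
σ'_h = K_a σ'_v = 0.2653 × 62.65 = 16.62 kPa; u = γ_w × 3.00 = 29.43 kPa.
Total σ_h = 16.62 + 29.43 = 46.05 kPa.

46.0 kPa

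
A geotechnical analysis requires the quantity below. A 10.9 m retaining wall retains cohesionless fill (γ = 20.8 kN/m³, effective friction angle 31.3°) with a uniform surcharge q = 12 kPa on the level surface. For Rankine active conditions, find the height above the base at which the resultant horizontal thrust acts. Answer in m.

3.81 m

K_a = 0.3162.
Triangular part P₁ = ½K_aγH² = 390.7 at H/3 = 3.633 m; rectangular part P₂ = K_a q H = 41.36 at H/2 = 5.450 m.
ȳ = (P₁·3.633 + P₂·5.450)/(P₁+P₂) = 3.807 m.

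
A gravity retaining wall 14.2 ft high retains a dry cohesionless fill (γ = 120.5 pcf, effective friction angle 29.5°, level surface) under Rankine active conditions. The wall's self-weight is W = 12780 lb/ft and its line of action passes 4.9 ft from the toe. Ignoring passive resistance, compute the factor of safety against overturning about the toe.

3.20

K_a = tan²(45° − 29.5°/2) = 0.3401.
P_a = ½K_aγH² = 0.5×0.3401×120.5×14.2² = 4132 lb/ft, acting at H/3 = 4.733 ft above the base.
Overturning moment M_o = P_a × H/3 = 4132 × 4.733 = 19560.
Resisting moment M_r = W × 4.9 = 12780 × 4.9 = 62620.
FS_overturning = M_r/M_o = 62620/19560 = 3.202.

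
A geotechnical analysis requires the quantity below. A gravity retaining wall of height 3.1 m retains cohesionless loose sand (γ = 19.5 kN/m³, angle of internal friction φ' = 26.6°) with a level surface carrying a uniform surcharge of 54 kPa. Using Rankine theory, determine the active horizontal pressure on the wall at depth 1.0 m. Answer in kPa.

28.0 kPa

K_a = (1 − sin φ)/(1 + sin φ) = 0.3814.
σ_v = γz + q = 19.5 × 1.0 + 54 = 73.50 kPa.
σ_h = K_a σ_v = 0.3814 × 73.50 = 28.04 kPa.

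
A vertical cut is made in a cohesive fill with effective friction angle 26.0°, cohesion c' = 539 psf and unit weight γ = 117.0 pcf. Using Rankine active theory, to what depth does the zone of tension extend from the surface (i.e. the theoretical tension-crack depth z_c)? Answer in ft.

K_a = tan²(45° − 26.0°/2) = 0.3905; √K_a = 0.6249.
The active pressure is zero where K_a γ z = 2c√K_a, so z_c = 2c/(γ√K_a) = 2×539/(117.0×0.6249) = 14.74 ft.

14.7 ft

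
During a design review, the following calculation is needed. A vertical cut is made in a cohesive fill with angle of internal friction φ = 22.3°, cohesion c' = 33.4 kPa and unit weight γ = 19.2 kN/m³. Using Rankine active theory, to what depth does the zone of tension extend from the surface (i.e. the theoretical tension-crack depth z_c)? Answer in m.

5.19 m

K_a = tan²(45° − 22.3°/2) = 0.4498; √K_a = 0.6707.
The active pressure is zero where K_a γ z = 2c√K_a, so z_c = 2c/(γ√K_a) = 2×33.4/(19.2×0.6707) = 5.187 m.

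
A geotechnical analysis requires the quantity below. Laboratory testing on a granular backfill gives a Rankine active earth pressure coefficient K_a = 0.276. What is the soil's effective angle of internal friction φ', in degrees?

K_a = tan²(45° − φ/2) ⇒ 45° − φ/2 = arctan(√0.276) = 27.72°.
φ = 2(45° − 27.72°) = 34.57°.

34.6°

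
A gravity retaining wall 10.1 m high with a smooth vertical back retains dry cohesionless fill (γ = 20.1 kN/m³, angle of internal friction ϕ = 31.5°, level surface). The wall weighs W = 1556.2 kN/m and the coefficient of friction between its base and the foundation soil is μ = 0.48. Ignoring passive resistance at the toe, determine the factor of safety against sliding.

2.32

K_a = tan²(45° − 31.5°/2) = 0.3136.
P_a = ½K_aγH² = 0.5×0.3136×20.1×10.1² = 321.5 kN/m, acting at H/3 = 3.367 m above the base.
FS_sliding = μW / P_a = 0.48×1556.2 / 321.5 = 2.323.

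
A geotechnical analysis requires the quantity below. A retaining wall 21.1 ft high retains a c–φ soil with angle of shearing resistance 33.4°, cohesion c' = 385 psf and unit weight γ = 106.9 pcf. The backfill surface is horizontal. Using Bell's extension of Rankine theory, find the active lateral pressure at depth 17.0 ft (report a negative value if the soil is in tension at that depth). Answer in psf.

K_a = (1 − sin φ)/(1 + sin φ) = 0.2899.
σ_a = K_a γ z − 2c√K_a = 0.2899×106.9×17.0 − 2×385×0.5384 = 112.3 psf.

112 psf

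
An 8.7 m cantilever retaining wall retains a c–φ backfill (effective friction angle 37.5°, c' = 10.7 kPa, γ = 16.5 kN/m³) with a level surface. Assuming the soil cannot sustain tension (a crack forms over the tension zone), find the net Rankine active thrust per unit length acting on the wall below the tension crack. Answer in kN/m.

73.9 kN/m

K_a = 0.2432; √K_a = 0.4931.
Tension-crack depth z_c = 2c/(γ√K_a) = 2×10.7/(16.5×0.4931) = 2.630 m.
σ_a at base = K_a γ H − 2c√K_a = 0.2432×16.5×8.7 − 2×10.7×0.4931 = 24.36 kPa.
P_a = ½ × 24.36 × (H − z_c) = 0.5×24.36×6.070 = 73.92 kN/m.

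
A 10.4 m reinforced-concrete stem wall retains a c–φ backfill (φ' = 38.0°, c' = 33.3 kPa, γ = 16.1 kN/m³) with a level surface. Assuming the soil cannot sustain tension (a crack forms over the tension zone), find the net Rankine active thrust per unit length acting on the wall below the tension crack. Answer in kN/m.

7.05 kN/m

K_a = 0.2379; √K_a = 0.4877.
Tension-crack depth z_c = 2c/(γ√K_a) = 2×33.3/(16.1×0.4877) = 8.481 m.
σ_a at base = K_a γ H − 2c√K_a = 0.2379×16.1×10.4 − 2×33.3×0.4877 = 7.348 kPa.
P_a = ½ × 7.348 × (H − z_c) = 0.5×7.348×1.919 = 7.049 kN/m.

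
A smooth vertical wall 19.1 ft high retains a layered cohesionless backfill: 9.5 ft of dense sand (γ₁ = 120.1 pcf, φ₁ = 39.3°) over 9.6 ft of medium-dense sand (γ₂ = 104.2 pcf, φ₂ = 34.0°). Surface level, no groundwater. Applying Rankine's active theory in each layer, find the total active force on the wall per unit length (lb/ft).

K_a1 = tan²(45°−39.3°/2) = 0.2245; K_a2 = tan²(45°−34.0°/2) = 0.2827.
Layer 1: σ at base = K_a1 γ₁ h₁ = 256.1 psf; P₁ = ½×256.1×9.5 = 1216.
Layer 2: σ_v at top = γ₁h₁ = 1141; σ_h top = K_a2×1141 = 322.6; σ_h base = K_a2×(1141+104.2×9.6) = 605.4.
P₂ = ½(322.6+605.4)×9.6 = 4454. Total P_a = 1216+4454 = 5671 lb/ft.

5670 lb/ft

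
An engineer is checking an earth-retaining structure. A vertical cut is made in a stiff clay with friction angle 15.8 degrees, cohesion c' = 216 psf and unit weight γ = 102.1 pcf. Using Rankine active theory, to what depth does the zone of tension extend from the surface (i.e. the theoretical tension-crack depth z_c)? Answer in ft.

K_a = tan²(45° − 15.8°/2) = 0.5720; √K_a = 0.7563.
The active pressure is zero where K_a γ z = 2c√K_a, so z_c = 2c/(γ√K_a) = 2×216/(102.1×0.7563) = 5.595 ft.

5.59 ft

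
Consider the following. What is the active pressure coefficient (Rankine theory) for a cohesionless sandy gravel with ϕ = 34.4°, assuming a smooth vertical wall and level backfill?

0.278

K_a = tan²(45° − φ/2) = tan²(27.80°) = 0.2780.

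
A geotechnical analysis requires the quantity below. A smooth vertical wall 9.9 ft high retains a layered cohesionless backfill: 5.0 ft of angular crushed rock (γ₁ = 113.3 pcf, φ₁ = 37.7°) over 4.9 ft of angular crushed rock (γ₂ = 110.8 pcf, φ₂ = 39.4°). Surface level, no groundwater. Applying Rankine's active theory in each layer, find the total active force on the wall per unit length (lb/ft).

K_a1 = tan²(45°−37.7°/2) = 0.2411; K_a2 = tan²(45°−39.4°/2) = 0.2234.
Layer 1: σ at base = K_a1 γ₁ h₁ = 136.6 psf; P₁ = ½×136.6×5.0 = 341.4.
Layer 2: σ_v at top = γ₁h₁ = 566.5; σ_h top = K_a2×566.5 = 126.6; σ_h base = K_a2×(566.5+110.8×4.9) = 247.9.
P₂ = ½(126.6+247.9)×4.9 = 917.5. Total P_a = 341.4+917.5 = 1259 lb/ft.

1260 lb/ft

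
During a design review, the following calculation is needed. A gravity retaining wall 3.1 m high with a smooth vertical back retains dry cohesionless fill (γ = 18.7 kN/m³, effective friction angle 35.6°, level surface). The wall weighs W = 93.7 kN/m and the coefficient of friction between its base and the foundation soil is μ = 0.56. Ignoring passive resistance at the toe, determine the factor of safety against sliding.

2.21

K_a = tan²(45° − 35.6°/2) = 0.2641.
P_a = ½K_aγH² = 0.5×0.2641×18.7×3.1² = 23.73 kN/m, acting at H/3 = 1.033 m above the base.
FS_sliding = μW / P_a = 0.56×93.7 / 23.73 = 2.211.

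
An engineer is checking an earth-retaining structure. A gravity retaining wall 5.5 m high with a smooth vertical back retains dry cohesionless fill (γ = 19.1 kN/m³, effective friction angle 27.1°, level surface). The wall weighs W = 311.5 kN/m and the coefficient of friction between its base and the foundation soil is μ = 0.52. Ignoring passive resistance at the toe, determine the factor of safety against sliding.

K_a = tan²(45° − 27.1°/2) = 0.3741.
P_a = ½K_aγH² = 0.5×0.3741×19.1×5.5² = 108.1 kN/m, acting at H/3 = 1.833 m above the base.
FS_sliding = μW / P_a = 0.52×311.5 / 108.1 = 1.499.

1.50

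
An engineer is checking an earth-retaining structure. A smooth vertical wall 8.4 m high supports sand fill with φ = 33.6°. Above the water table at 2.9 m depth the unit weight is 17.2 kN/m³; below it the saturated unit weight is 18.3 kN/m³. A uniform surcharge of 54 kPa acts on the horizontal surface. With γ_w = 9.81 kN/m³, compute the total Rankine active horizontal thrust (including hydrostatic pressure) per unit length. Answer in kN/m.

415 kN/m

K_a = tan²(45° − φ/2) = 0.2875.
γ' = 18.3 − 9.81 = 8.490 kN/m³. h₂ = H − d_w = 5.5 m.
σ'_h: at surface K_a·q = 15.53; at WT K_a(q+γd_w) = 29.87; at base K_a(q+γd_w+γ'h₂) = 43.29 kPa.
P₁ = ½(15.53+29.87)×2.9 = 65.82; P₂ = ½(29.87+43.29)×5.5 = 201.2; P_w = ½γ_w h₂² = 148.4.
Total = 65.82+201.2+148.4 = 415.4 kN/m.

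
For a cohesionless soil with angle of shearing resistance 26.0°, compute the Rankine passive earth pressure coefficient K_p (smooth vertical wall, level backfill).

2.56

K_p = (1 + sin φ)/(1 − sin φ) = tan²(45° + 26.0°/2) = 2.561.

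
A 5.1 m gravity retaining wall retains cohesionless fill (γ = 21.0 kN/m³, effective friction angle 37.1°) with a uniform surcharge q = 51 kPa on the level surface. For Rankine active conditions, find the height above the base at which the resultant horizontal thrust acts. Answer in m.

2.11 m

K_a = 0.2475.
Triangular part P₁ = ½K_aγH² = 67.59 at H/3 = 1.700 m; rectangular part P₂ = K_a q H = 64.37 at H/2 = 2.550 m.
ȳ = (P₁·1.700 + P₂·2.550)/(P₁+P₂) = 2.115 m.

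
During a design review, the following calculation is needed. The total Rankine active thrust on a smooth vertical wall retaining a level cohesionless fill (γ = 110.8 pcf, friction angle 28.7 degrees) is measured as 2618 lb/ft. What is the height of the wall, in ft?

K_a = 0.3511. P_a = ½ K_a γ H² ⇒ H = √(2P_a/(K_a γ)).
H = √(2×2618/(0.3511×110.8)) = 11.60 ft.

11.6 ft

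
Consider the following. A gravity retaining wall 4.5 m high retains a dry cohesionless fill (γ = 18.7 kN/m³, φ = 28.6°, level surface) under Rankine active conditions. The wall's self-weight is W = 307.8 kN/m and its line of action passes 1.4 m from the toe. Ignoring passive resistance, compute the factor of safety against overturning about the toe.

4.30

K_a = tan²(45° − 28.6°/2) = 0.3525.
P_a = ½K_aγH² = 0.5×0.3525×18.7×4.5² = 66.75 kN/m, acting at H/3 = 1.500 m above the base.
Overturning moment M_o = P_a × H/3 = 66.75 × 1.500 = 100.1.
Resisting moment M_r = W × 1.4 = 307.8 × 1.4 = 430.9.
FS_overturning = M_r/M_o = 430.9/100.1 = 4.304.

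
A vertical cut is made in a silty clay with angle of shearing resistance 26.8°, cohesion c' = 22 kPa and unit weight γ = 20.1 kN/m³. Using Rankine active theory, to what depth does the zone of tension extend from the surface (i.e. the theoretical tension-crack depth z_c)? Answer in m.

K_a = tan²(45° − 26.8°/2) = 0.3785; √K_a = 0.6152.
The active pressure is zero where K_a γ z = 2c√K_a, so z_c = 2c/(γ√K_a) = 2×22/(20.1×0.6152) = 3.558 m.

3.56 m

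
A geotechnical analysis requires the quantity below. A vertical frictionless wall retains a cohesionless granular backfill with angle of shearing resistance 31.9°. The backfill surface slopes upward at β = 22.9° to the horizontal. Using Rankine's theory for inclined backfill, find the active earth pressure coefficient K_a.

K_a = cos β · (cos β − √(cos²β − cos²φ)) / (cos β + √(cos²β − cos²φ)).
cos β = 0.9212, cos φ = 0.8490, √(cos²β − cos²φ) = 0.3575.
K_a = 0.9212 × (0.9212 − 0.3575)/(0.9212 + 0.3575) = 0.4061.

0.406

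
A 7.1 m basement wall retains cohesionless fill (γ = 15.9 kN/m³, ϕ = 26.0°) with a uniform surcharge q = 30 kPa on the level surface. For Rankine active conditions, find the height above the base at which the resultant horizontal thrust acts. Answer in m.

2.78 m

K_a = 0.3905.
Triangular part P₁ = ½K_aγH² = 156.5 at H/3 = 2.367 m; rectangular part P₂ = K_a q H = 83.17 at H/2 = 3.550 m.
ȳ = (P₁·2.367 + P₂·3.550)/(P₁+P₂) = 2.777 m.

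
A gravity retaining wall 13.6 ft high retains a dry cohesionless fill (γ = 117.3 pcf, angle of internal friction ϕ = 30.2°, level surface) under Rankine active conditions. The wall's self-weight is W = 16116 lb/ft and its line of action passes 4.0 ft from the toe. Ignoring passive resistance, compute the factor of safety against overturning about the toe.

3.96

K_a = tan²(45° − 30.2°/2) = 0.3307.
P_a = ½K_aγH² = 0.5×0.3307×117.3×13.6² = 3587 lb/ft, acting at H/3 = 4.533 ft above the base.
Overturning moment M_o = P_a × H/3 = 3587 × 4.533 = 16260.
Resisting moment M_r = W × 4.0 = 16116 × 4.0 = 64460.
FS_overturning = M_r/M_o = 64460/16260 = 3.964.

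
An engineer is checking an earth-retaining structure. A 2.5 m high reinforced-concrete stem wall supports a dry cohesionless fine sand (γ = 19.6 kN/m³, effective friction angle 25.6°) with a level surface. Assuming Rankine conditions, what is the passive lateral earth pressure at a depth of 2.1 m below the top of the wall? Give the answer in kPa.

104 kPa

K_p = (1 + sin φ)/(1 − sin φ) = 2.522.
σ_h = K_p γ z = 2.522 × 19.6 × 2.1 = 103.8 kPa.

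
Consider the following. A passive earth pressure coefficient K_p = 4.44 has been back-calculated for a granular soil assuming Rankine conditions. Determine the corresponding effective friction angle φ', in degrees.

K_p = (1+sin φ)/(1−sin φ) ⇒ sin φ = (K_p − 1)/(K_p + 1) = 0.6324.
φ = arcsin(0.6324) = 39.22°.

39.2°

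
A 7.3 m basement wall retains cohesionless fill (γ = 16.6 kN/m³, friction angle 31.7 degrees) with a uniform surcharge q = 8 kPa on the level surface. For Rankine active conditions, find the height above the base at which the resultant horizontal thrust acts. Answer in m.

K_a = 0.3111.
Triangular part P₁ = ½K_aγH² = 137.6 at H/3 = 2.433 m; rectangular part P₂ = K_a q H = 18.17 at H/2 = 3.650 m.
ȳ = (P₁·2.433 + P₂·3.650)/(P₁+P₂) = 2.575 m.

2.58 m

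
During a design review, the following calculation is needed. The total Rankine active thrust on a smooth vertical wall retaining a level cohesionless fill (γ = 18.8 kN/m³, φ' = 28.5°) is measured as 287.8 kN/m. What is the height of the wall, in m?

K_a = 0.3540. P_a = ½ K_a γ H² ⇒ H = √(2P_a/(K_a γ)).
H = √(2×287.8/(0.3540×18.8)) = 9.301 m.

9.30 m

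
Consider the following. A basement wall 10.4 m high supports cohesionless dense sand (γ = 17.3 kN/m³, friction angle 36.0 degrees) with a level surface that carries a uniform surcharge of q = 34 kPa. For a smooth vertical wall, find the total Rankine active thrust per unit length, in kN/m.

K_a = tan²(45° − φ/2) = 0.2596.
Soil triangle: ½ K_a γ H² = 0.5×0.2596×17.3×10.4² = 242.9 kN/m.
Surcharge rectangle: K_a q H = 0.2596×34×10.4 = 91.80 kN/m.
Total = 242.9 + 91.80 = 334.7 kN/m.

335 kN/m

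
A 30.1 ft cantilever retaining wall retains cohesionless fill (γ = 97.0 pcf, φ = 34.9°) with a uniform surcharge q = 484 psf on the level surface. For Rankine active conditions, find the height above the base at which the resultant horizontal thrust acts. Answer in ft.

11.3 ft

K_a = 0.2721.
Triangular part P₁ = ½K_aγH² = 11960 at H/3 = 10.03 ft; rectangular part P₂ = K_a q H = 3965 at H/2 = 15.05 ft.
ȳ = (P₁·10.03 + P₂·15.05)/(P₁+P₂) = 11.28 ft.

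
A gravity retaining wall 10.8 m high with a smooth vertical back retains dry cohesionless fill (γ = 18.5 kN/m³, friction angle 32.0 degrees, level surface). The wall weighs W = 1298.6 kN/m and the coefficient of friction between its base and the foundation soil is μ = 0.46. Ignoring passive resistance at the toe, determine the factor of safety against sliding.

K_a = tan²(45° − 32.0°/2) = 0.3073.
P_a = ½K_aγH² = 0.5×0.3073×18.5×10.8² = 331.5 kN/m, acting at H/3 = 3.600 m above the base.
FS_sliding = μW / P_a = 0.46×1298.6 / 331.5 = 1.802.

1.80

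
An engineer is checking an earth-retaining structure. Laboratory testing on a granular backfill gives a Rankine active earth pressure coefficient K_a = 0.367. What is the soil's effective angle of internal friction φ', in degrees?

27.6°

K_a = tan²(45° − φ/2) ⇒ 45° − φ/2 = arctan(√0.367) = 31.21°.
φ = 2(45° − 31.21°) = 27.58°.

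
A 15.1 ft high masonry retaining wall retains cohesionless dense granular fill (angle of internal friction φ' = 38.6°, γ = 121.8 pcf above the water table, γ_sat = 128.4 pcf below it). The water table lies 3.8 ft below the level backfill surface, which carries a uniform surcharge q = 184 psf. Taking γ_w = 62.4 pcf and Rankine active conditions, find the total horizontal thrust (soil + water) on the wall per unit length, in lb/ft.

7020 lb/ft

K_a = tan²(45° − φ/2) = 0.2316.
γ' = 128.4 − 62.4 = 66.00 pcf. h₂ = H − d_w = 11.3 ft.
σ'_h: at surface K_a·q = 42.62; at WT K_a(q+γd_w) = 149.8; at base K_a(q+γd_w+γ'h₂) = 322.6 psf.
P₁ = ½(42.62+149.8)×3.8 = 365.6; P₂ = ½(149.8+322.6)×11.3 = 2669; P_w = ½γ_w h₂² = 3984.
Total = 365.6+2669+3984 = 7019 lb/ft.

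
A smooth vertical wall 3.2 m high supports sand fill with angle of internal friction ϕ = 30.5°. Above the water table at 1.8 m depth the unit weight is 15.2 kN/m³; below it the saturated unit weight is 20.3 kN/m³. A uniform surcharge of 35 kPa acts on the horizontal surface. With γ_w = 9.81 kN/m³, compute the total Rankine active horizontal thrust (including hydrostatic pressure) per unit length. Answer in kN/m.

70.1 kN/m

K_a = tan²(45° − φ/2) = 0.3267.
γ' = 20.3 − 9.81 = 10.49 kN/m³. h₂ = H − d_w = 1.4 m.
σ'_h: at surface K_a·q = 11.43; at WT K_a(q+γd_w) = 20.37; at base K_a(q+γd_w+γ'h₂) = 25.17 kPa.
P₁ = ½(11.43+20.37)×1.8 = 28.62; P₂ = ½(20.37+25.17)×1.4 = 31.88; P_w = ½γ_w h₂² = 9.614.
Total = 28.62+31.88+9.614 = 70.12 kN/m.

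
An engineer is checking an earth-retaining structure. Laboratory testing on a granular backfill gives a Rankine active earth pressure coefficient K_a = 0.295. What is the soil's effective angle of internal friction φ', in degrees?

K_a = tan²(45° − φ/2) ⇒ 45° − φ/2 = arctan(√0.295) = 28.51°.
φ = 2(45° − 28.51°) = 32.98°.

33.0°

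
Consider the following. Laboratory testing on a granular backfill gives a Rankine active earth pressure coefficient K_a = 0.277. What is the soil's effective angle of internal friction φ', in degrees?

K_a = tan²(45° − φ/2) ⇒ 45° − φ/2 = arctan(√0.277) = 27.76°.
φ = 2(45° − 27.76°) = 34.48°.

34.5°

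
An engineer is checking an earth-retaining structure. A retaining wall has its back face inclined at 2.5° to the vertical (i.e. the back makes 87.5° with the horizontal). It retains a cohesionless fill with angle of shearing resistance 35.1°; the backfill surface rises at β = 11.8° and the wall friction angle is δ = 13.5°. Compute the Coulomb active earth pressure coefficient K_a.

0.304

K_a = sin²(α+φ) / [sin²α · sin(α−δ) · (1 + √{sin(φ+δ)sin(φ−β) / (sin(α−δ)sin(α+β))})²].
With α = 87.5°, φ = 35.1°, δ = 13.5°, β = 11.8°: K_a = 0.3043.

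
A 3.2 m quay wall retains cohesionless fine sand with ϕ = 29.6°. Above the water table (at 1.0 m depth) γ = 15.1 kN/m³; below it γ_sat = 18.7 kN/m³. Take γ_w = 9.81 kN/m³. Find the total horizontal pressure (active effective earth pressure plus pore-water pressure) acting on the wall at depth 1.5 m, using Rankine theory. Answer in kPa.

K_a = (1 − sin φ)/(1 + sin φ) = 0.3387.
γ' = 18.7 − 9.81 = 8.890 kN/m³.
Effective vertical stress at 1.5 m: σ'_v = 15.1×1.0 + 8.890×0.500 = 19.54 kPa.
σ'_h = K_a σ'_v = 0.3387 × 19.54 = 6.621 kPa; u = γ_w × 0.500 = 4.905 kPa.
Total σ_h = 6.621 + 4.905 = 11.53 kPa.

11.5 kPa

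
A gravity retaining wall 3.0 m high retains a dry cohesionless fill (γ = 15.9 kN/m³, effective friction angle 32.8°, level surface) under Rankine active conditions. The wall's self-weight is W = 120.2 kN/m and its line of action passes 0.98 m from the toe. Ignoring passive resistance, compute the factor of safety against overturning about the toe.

K_a = tan²(45° − 32.8°/2) = 0.2973.
P_a = ½K_aγH² = 0.5×0.2973×15.9×3.0² = 21.27 kN/m, acting at H/3 = 1.000 m above the base.
Overturning moment M_o = P_a × H/3 = 21.27 × 1.000 = 21.27.
Resisting moment M_r = W × 0.98 = 120.2 × 0.98 = 117.8.
FS_overturning = M_r/M_o = 117.8/21.27 = 5.538.

5.54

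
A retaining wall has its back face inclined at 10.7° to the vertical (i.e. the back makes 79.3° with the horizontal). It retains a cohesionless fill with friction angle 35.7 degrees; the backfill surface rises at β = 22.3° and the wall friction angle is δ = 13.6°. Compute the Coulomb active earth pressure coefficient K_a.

0.448

K_a = sin²(α+φ) / [sin²α · sin(α−δ) · (1 + √{sin(φ+δ)sin(φ−β) / (sin(α−δ)sin(α+β))})²].
With α = 79.3°, φ = 35.7°, δ = 13.6°, β = 22.3°: K_a = 0.4479.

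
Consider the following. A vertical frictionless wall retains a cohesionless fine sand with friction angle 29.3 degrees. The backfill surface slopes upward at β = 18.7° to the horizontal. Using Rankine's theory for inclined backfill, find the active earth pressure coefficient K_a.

0.415

K_a = cos β · (cos β − √(cos²β − cos²φ)) / (cos β + √(cos²β − cos²φ)).
cos β = 0.9472, cos φ = 0.8721, √(cos²β − cos²φ) = 0.3697.
K_a = 0.9472 × (0.9472 − 0.3697)/(0.9472 + 0.3697) = 0.4154.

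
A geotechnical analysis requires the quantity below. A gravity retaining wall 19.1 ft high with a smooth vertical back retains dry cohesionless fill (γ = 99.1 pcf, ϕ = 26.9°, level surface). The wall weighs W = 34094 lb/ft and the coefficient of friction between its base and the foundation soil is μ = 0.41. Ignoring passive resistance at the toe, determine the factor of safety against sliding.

K_a = tan²(45° − 26.9°/2) = 0.3770.
P_a = ½K_aγH² = 0.5×0.3770×99.1×19.1² = 6815 lb/ft, acting at H/3 = 6.367 ft above the base.
FS_sliding = μW / P_a = 0.41×34094 / 6815 = 2.051.

2.05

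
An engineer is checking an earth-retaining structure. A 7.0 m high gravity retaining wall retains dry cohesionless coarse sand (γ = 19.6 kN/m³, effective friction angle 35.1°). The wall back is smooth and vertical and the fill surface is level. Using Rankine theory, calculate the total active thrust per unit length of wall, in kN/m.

K_a = tan²(45° − φ/2) = 0.2698.
P_a = ½ K_a γ H² = 0.5 × 0.2698 × 19.6 × 7.0² = 129.6 kN/m.

130 kN/m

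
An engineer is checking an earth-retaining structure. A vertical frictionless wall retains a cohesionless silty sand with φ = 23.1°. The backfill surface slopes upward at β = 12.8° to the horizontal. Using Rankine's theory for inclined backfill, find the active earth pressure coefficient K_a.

0.489

K_a = cos β · (cos β − √(cos²β − cos²φ)) / (cos β + √(cos²β − cos²φ)).
cos β = 0.9751, cos φ = 0.9198, √(cos²β − cos²φ) = 0.3238.
K_a = 0.9751 × (0.9751 − 0.3238)/(0.9751 + 0.3238) = 0.4890.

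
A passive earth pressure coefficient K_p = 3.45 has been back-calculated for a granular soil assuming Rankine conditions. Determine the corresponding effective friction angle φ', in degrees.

K_p = (1+sin φ)/(1−sin φ) ⇒ sin φ = (K_p − 1)/(K_p + 1) = 0.5506.
φ = arcsin(0.5506) = 33.41°.

33.4°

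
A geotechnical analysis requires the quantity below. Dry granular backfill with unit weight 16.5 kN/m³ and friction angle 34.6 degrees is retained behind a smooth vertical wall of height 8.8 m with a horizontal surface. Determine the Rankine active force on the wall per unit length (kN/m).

176 kN/m

K_a = tan²(45° − φ/2) = 0.2756.
P_a = ½ K_a γ H² = 0.5 × 0.2756 × 16.5 × 8.8² = 176.1 kN/m.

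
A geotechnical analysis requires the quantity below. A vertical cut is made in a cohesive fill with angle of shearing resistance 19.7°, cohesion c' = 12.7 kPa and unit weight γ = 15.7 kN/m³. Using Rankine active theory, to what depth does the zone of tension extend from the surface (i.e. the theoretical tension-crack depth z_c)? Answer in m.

2.30 m

K_a = tan²(45° − 19.7°/2) = 0.4958; √K_a = 0.7041.
The active pressure is zero where K_a γ z = 2c√K_a, so z_c = 2c/(γ√K_a) = 2×12.7/(15.7×0.7041) = 2.298 m.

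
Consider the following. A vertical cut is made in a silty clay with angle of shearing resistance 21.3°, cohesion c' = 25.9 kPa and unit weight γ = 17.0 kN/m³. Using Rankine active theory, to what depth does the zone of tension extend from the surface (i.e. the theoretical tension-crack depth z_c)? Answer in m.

4.46 m

K_a = tan²(45° − 21.3°/2) = 0.4671; √K_a = 0.6834.
The active pressure is zero where K_a γ z = 2c√K_a, so z_c = 2c/(γ√K_a) = 2×25.9/(17.0×0.6834) = 4.458 m.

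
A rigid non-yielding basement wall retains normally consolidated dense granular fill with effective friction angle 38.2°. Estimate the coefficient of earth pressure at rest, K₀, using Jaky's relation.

K₀ = 1 − sin φ' = 1 − sin 38.2° = 0.3816.

0.382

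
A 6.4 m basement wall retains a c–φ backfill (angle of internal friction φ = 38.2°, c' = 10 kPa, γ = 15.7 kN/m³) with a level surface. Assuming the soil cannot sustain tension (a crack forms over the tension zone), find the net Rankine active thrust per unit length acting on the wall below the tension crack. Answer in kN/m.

26.4 kN/m

K_a = 0.2358; √K_a = 0.4856.
Tension-crack depth z_c = 2c/(γ√K_a) = 2×10/(15.7×0.4856) = 2.623 m.
σ_a at base = K_a γ H − 2c√K_a = 0.2358×15.7×6.4 − 2×10×0.4856 = 13.98 kPa.
P_a = ½ × 13.98 × (H − z_c) = 0.5×13.98×3.777 = 26.40 kN/m.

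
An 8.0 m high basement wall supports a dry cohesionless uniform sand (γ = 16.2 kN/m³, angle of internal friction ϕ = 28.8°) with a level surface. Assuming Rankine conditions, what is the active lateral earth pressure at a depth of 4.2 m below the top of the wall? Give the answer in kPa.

23.8 kPa

K_a = (1 − sin φ)/(1 + sin φ) = 0.3498.
σ_h = K_a γ z = 0.3498 × 16.2 × 4.2 = 23.80 kPa.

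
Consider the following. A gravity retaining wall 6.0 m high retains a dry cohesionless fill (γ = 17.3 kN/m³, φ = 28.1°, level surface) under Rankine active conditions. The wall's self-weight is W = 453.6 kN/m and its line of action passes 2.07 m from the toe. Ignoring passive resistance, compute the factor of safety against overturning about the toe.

K_a = tan²(45° − 28.1°/2) = 0.3596.
P_a = ½K_aγH² = 0.5×0.3596×17.3×6.0² = 112.0 kN/m, acting at H/3 = 2.000 m above the base.
Overturning moment M_o = P_a × H/3 = 112.0 × 2.000 = 224.0.
Resisting moment M_r = W × 2.07 = 453.6 × 2.07 = 939.0.
FS_overturning = M_r/M_o = 939.0/224.0 = 4.192.

4.19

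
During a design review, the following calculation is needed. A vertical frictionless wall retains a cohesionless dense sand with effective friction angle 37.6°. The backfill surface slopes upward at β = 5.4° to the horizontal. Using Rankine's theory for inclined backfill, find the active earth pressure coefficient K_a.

K_a = cos β · (cos β − √(cos²β − cos²φ)) / (cos β + √(cos²β − cos²φ)).
cos β = 0.9956, cos φ = 0.7923, √(cos²β − cos²φ) = 0.6028.
K_a = 0.9956 × (0.9956 − 0.6028)/(0.9956 + 0.6028) = 0.2446.

0.245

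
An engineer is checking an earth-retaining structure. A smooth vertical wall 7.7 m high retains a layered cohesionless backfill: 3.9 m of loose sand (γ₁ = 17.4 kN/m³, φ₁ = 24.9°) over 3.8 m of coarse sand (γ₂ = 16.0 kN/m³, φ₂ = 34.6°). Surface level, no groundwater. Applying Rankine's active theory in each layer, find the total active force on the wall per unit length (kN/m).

157 kN/m

K_a1 = tan²(45°−24.9°/2) = 0.4074; K_a2 = tan²(45°−34.6°/2) = 0.2756.
Layer 1: σ at base = K_a1 γ₁ h₁ = 27.65 kPa; P₁ = ½×27.65×3.9 = 53.91.
Layer 2: σ_v at top = γ₁h₁ = 67.86; σ_h top = K_a2×67.86 = 18.70; σ_h base = K_a2×(67.86+16.0×3.8) = 35.46.
P₂ = ½(18.70+35.46)×3.8 = 102.9. Total P_a = 53.91+102.9 = 156.8 kN/m.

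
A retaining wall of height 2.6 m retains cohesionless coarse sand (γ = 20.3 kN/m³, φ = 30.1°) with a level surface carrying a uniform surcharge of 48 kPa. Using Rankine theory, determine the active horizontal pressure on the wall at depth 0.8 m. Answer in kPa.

K_a = (1 − sin φ)/(1 + sin φ) = 0.3320.
σ_v = γz + q = 20.3 × 0.8 + 48 = 64.24 kPa.
σ_h = K_a σ_v = 0.3320 × 64.24 = 21.33 kPa.

21.3 kPa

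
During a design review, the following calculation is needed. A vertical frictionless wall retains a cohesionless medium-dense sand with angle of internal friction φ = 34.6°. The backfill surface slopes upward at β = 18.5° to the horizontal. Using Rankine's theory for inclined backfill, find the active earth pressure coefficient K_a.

0.319

K_a = cos β · (cos β − √(cos²β − cos²φ)) / (cos β + √(cos²β − cos²φ)).
cos β = 0.9483, cos φ = 0.8231, √(cos²β − cos²φ) = 0.4709.
K_a = 0.9483 × (0.9483 − 0.4709)/(0.9483 + 0.4709) = 0.3190.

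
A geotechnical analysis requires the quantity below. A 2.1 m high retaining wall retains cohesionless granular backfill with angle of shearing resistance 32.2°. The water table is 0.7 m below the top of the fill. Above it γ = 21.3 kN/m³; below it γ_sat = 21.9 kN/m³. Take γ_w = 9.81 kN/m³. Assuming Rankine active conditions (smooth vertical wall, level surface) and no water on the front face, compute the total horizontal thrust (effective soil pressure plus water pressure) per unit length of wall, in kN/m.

21.2 kN/m

K_a = tan²(45° − φ/2) = 0.3047.
γ' = 21.9 − 9.81 = 12.09 kN/m³. Depth below WT = 1.4 m.
σ'_h at WT = K_a γ d_w = 4.544 kPa; at base = 4.544 + K_a γ' × 1.4 = 9.702 kPa.
P₁ (0–0.7 m) = ½×4.544×0.7 = 1.590. P₂ (0.7–2.1 m) = ½(4.544+9.702)×1.4 = 9.972.
P_w = ½ γ_w h₂² = 0.5×9.81×1.4² = 9.614. Total = 1.590+9.972+9.614 = 21.18 kN/m.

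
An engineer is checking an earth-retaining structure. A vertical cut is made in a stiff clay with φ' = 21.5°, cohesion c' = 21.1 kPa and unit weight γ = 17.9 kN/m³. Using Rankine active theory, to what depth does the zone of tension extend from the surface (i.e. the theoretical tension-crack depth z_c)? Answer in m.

3.46 m

K_a = tan²(45° − 21.5°/2) = 0.4636; √K_a = 0.6809.
The active pressure is zero where K_a γ z = 2c√K_a, so z_c = 2c/(γ√K_a) = 2×21.1/(17.9×0.6809) = 3.463 m.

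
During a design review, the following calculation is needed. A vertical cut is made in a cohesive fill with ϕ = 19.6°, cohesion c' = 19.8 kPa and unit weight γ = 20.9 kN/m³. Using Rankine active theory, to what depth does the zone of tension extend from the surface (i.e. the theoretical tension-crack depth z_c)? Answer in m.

K_a = tan²(45° − 19.6°/2) = 0.4976; √K_a = 0.7054.
The active pressure is zero where K_a γ z = 2c√K_a, so z_c = 2c/(γ√K_a) = 2×19.8/(20.9×0.7054) = 2.686 m.

2.69 m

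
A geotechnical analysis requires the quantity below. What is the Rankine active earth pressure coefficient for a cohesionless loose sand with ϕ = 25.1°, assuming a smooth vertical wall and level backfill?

0.404

K_a = tan²(45° − φ/2) = tan²(32.45°) = 0.4043.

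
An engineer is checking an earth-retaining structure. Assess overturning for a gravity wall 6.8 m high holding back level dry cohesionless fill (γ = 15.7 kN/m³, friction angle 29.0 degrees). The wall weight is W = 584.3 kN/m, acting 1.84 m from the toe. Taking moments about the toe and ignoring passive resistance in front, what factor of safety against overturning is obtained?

3.77

K_a = tan²(45° − 29.0°/2) = 0.3470.
P_a = ½K_aγH² = 0.5×0.3470×15.7×6.8² = 125.9 kN/m, acting at H/3 = 2.267 m above the base.
Overturning moment M_o = P_a × H/3 = 125.9 × 2.267 = 285.5.
Resisting moment M_r = W × 1.84 = 584.3 × 1.84 = 1075.
FS_overturning = M_r/M_o = 1075/285.5 = 3.766.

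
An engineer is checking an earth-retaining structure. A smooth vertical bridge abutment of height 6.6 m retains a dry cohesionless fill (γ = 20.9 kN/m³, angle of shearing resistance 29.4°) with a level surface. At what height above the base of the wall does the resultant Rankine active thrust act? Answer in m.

K_a = 0.3415.
The pressure distribution is triangular, so the resultant acts at H/3 above the base = 6.6/3 = 2.200 m.

2.20 m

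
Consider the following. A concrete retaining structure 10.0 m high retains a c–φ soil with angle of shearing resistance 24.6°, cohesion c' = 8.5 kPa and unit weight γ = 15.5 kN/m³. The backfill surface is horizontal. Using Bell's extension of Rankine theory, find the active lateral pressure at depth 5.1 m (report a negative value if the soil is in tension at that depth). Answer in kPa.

21.7 kPa

K_a = (1 − sin φ)/(1 + sin φ) = 0.4121.
σ_a = K_a γ z − 2c√K_a = 0.4121×15.5×5.1 − 2×8.5×0.6420 = 21.67 kPa.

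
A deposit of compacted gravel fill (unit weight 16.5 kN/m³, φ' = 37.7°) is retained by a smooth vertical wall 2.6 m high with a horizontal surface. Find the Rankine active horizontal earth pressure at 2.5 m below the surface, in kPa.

9.94 kPa

K_a = (1 − sin φ)/(1 + sin φ) = 0.2411.
σ_h = K_a γ z = 0.2411 × 16.5 × 2.5 = 9.944 kPa.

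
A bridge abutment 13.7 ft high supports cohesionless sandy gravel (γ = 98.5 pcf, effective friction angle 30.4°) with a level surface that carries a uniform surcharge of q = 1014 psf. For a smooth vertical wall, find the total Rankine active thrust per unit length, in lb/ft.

7590 lb/ft

K_a = tan²(45° − φ/2) = 0.3280.
Soil triangle: ½ K_a γ H² = 0.5×0.3280×98.5×13.7² = 3032 lb/ft.
Surcharge rectangle: K_a q H = 0.3280×1014×13.7 = 4556 lb/ft.
Total = 3032 + 4556 = 7588 lb/ft.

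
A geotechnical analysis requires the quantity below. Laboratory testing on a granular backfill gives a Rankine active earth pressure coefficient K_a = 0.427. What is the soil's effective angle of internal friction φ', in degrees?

23.7°

K_a = tan²(45° − φ/2) ⇒ 45° − φ/2 = arctan(√0.427) = 33.16°.
φ = 2(45° − 33.16°) = 23.67°.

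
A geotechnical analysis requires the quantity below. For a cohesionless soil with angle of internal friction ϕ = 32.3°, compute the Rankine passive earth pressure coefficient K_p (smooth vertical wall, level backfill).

K_p = (1 + sin φ)/(1 − sin φ) = tan²(45° + 32.3°/2) = 3.295.

3.30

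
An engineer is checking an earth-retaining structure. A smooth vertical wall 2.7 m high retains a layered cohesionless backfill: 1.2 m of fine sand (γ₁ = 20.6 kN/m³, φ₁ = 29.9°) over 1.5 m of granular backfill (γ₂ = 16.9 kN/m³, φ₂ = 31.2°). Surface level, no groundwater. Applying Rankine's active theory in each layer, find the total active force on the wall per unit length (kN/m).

K_a1 = tan²(45°−29.9°/2) = 0.3347; K_a2 = tan²(45°−31.2°/2) = 0.3175.
Layer 1: σ at base = K_a1 γ₁ h₁ = 8.273 kPa; P₁ = ½×8.273×1.2 = 4.964.
Layer 2: σ_v at top = γ₁h₁ = 24.72; σ_h top = K_a2×24.72 = 7.849; σ_h base = K_a2×(24.72+16.9×1.5) = 15.90.
P₂ = ½(7.849+15.90)×1.5 = 17.81. Total P_a = 4.964+17.81 = 22.77 kN/m.

22.8 kN/m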